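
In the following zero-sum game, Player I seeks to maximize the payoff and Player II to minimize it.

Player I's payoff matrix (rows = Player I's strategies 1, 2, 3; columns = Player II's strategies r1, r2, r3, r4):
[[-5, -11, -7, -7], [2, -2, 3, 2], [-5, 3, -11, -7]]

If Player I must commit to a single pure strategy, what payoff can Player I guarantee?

-2

The worst-case payoff for each row is 1: -11, 2: -2, 3: -11.
The best of these is -2.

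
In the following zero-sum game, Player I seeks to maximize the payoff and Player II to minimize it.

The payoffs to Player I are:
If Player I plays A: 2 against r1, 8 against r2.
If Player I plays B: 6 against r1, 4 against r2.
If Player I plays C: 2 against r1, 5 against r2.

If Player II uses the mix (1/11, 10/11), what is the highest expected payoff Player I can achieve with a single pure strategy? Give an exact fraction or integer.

82/11

A: (2)·(1/11) + (8)·(10/11) = 82/11.
B: (6)·(1/11) + (4)·(10/11) = 46/11.
C: (2)·(1/11) + (5)·(10/11) = 52/11.
The best pure response is A with expected payoff 82/11.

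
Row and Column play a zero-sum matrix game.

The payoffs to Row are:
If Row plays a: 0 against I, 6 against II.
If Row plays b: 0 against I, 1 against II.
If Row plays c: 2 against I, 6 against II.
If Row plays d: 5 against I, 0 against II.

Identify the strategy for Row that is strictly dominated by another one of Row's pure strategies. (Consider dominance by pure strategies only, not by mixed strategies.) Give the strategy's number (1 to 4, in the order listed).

Compare b with c: 2 > 0, 6 > 1.
So c strictly dominates b for Row; b is strictly dominated.

2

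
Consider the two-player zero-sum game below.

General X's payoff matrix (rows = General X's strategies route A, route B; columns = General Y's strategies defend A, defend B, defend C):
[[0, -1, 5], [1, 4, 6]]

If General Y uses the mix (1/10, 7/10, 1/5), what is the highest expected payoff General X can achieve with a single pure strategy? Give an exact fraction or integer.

route A: (0)·(1/10) + (-1)·(7/10) + (5)·(1/5) = 3/10.
route B: (1)·(1/10) + (4)·(7/10) + (6)·(1/5) = 41/10.
The best pure response is route B with expected payoff 41/10.

41/10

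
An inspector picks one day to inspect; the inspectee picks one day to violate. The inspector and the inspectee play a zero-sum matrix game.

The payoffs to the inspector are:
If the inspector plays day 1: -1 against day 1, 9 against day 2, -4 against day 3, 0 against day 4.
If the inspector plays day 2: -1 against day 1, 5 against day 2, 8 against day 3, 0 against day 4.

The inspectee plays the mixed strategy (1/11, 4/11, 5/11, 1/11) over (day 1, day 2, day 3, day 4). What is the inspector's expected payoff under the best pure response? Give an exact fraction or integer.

day 1: (-1)·(1/11) + (9)·(4/11) + (-4)·(5/11) + (0)·(1/11) = 15/11.
day 2: (-1)·(1/11) + (5)·(4/11) + (8)·(5/11) + (0)·(1/11) = 59/11.
The best pure response is day 2 with expected payoff 59/11.

59/11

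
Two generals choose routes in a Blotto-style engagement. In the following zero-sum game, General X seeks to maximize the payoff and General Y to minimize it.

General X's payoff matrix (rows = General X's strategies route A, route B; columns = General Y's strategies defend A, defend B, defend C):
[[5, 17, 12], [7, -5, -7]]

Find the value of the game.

Column defend B is strictly dominated by defend C for General Y (it gives General X more in every row).
The remaining 2×2 game on (route A, route B) × (defend A, defend C) has no saddle point. Let General X play route A with probability p; indifference gives 5p + 7(1−p) = 12p − 7(1−p), so p = 2/3.
Similarly General Y's optimal q on defend A is 19/21, and the value is 5·(19/21) + (12)·(2/21) = 17/3.

17/3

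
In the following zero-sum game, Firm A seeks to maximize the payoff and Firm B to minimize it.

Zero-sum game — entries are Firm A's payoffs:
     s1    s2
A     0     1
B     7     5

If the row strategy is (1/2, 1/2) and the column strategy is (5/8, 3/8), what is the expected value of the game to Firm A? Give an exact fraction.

Against (5/8, 3/8), each row's expected payoff is A: 3/8; B: 25/4.
Taking the (1/2, 1/2)-weighted average: (1/2)·(3/8) + (1/2)·(25/4) = 53/16.

53/16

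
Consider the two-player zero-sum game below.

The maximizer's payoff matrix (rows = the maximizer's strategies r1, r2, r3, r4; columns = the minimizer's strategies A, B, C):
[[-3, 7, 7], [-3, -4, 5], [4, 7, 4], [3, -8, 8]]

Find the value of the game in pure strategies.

Row minima: -3, -4, 4, -8 → the maximizer's maximin is 4.
Column maxima: 4, 7, 8 → the minimizer's minimax is 4.
They coincide at (r3, A), so the value is 4.

4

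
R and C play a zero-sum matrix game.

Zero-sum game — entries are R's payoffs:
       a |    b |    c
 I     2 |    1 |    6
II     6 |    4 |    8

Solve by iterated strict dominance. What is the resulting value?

4

Column a is strictly dominated by b for C (1<2, 4<6); eliminate a.
Row I is strictly dominated by row II (4>1, 8>6); eliminate I.
Column c is strictly dominated by b for C (4<8); eliminate c.
Only (II, b) remains, with payoff 4.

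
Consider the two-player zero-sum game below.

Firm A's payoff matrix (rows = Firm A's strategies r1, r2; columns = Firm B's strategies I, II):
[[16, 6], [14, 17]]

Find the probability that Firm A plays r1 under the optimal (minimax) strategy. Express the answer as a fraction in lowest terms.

Row minima are 6 and 14, so Firm A's maximin is 14; column maxima are 16 and 17, so Firm B's minimax is 16. These differ, so the equilibrium is in mixed strategies.
Let Firm A play r1 with probability p. Firm B is indifferent when 16p + 14(1−p) = 6p + 17(1−p), giving p = 3/13.

3/13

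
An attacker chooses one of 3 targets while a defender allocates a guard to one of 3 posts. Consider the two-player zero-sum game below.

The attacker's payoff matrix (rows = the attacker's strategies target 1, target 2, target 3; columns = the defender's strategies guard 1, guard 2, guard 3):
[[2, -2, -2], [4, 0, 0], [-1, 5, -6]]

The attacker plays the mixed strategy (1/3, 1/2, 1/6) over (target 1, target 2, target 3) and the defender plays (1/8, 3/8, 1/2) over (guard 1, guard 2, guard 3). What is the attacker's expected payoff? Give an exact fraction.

-11/24

Against (1/8, 3/8, 1/2), each row's expected payoff is target 1: -3/2; target 2: 1/2; target 3: -5/4.
Taking the (1/3, 1/2, 1/6)-weighted average: (1/3)·(-3/2) + (1/2)·(1/2) + (1/6)·(-5/4) = -11/24.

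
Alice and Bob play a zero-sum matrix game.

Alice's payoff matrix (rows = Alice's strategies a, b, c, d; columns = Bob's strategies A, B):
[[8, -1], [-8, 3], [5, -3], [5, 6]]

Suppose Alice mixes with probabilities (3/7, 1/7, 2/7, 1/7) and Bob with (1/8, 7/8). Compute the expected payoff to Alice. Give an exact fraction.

Against (1/8, 7/8), each row's expected payoff is a: 1/8; b: 13/8; c: -2; d: 47/8.
Taking the (3/7, 1/7, 2/7, 1/7)-weighted average: (3/7)·(1/8) + (1/7)·(13/8) + (2/7)·(-2) + (1/7)·(47/8) = 31/56.

31/56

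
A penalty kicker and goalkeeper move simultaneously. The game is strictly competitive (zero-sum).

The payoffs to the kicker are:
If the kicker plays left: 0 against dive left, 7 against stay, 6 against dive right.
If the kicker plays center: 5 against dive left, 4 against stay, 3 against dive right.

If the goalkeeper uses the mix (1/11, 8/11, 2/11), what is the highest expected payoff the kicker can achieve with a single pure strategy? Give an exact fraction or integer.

68/11

left: (0)·(1/11) + (7)·(8/11) + (6)·(2/11) = 68/11.
center: (5)·(1/11) + (4)·(8/11) + (3)·(2/11) = 43/11.
The best pure response is left with expected payoff 68/11.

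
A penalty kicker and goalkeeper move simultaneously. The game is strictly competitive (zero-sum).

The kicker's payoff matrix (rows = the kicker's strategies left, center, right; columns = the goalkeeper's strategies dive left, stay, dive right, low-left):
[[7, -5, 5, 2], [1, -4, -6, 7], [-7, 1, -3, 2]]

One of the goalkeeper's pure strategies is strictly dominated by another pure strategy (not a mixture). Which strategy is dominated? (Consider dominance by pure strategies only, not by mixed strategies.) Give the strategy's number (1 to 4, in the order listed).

4

The goalkeeper prefers columns that give the kicker less. Compare low-left with stay: -5 < 2, -4 < 7, 1 < 2.
So stay strictly dominates low-left for the goalkeeper; low-left is strictly dominated.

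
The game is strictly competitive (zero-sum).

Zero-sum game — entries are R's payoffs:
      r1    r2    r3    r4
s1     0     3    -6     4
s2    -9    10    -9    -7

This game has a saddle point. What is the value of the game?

Row minima: -6, -9 → R's maximin is -6.
Column maxima: 0, 10, -6, 4 → C's minimax is -6.
They coincide at (s1, r3), so the value is -6.

-6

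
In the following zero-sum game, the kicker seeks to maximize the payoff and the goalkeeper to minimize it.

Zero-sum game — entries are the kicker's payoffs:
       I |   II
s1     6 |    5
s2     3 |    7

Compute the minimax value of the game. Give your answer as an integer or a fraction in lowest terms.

Row minima are 5 and 3, so the kicker's maximin is 5; column maxima are 6 and 7, so the goalkeeper's minimax is 6. These differ, so the equilibrium is in mixed strategies.
Let the kicker play s1 with probability p. The goalkeeper is indifferent when 6p + 3(1−p) = 5p + 7(1−p), giving p = 4/5.
Let the goalkeeper play I with probability q. The kicker is indifferent when 6q + 5(1−q) = 3q + 7(1−q), giving q = 2/5.
The value is 6·(2/5) + (5)·(3/5) = 27/5.

27/5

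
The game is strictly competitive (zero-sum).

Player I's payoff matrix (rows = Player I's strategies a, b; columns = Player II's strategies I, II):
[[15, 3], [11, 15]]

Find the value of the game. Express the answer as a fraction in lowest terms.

Row minima are 3 and 11, so Player I's maximin is 11; column maxima are 15 and 15, so Player II's minimax is 15. These differ, so the equilibrium is in mixed strategies.
Let Player I play a with probability p. Player II is indifferent when 15p + 11(1−p) = 3p + 15(1−p), giving p = 1/4.
Let Player II play I with probability q. Player I is indifferent when 15q + 3(1−q) = 11q + 15(1−q), giving q = 3/4.
The value is 15·(3/4) + (3)·(1/4) = 12.

12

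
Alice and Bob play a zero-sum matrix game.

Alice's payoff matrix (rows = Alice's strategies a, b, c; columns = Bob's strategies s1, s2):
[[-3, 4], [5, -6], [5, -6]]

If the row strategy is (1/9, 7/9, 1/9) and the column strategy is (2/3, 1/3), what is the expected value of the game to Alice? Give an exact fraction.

10/9

Against (2/3, 1/3), each row's expected payoff is a: -2/3; b: 4/3; c: 4/3.
Taking the (1/9, 7/9, 1/9)-weighted average: (1/9)·(-2/3) + (7/9)·(4/3) + (1/9)·(4/3) = 10/9.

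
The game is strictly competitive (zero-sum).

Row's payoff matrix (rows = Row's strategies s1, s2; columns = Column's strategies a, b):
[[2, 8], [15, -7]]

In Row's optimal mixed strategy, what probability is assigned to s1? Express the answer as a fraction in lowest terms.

11/14

Row minima are 2 and -7, so Row's maximin is 2; column maxima are 15 and 8, so Column's minimax is 8. These differ, so the equilibrium is in mixed strategies.
Let Row play s1 with probability p. Column is indifferent when 2p + 15(1−p) = 8p − 7(1−p), giving p = 11/14.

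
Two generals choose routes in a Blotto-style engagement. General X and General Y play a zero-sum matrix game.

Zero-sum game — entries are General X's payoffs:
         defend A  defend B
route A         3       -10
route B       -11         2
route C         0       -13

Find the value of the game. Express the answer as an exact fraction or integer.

Row route C is strictly dominated by row route A, so General X never plays it.
The remaining 2×2 game on (route A, route B) × (defend A, defend B) has no saddle point. Let General X play route A with probability p; indifference gives 3p − 11(1−p) = −10p + 2(1−p), so p = 1/2.
Similarly General Y's optimal q on defend A is 6/13, and the value is 3·(6/13) + (-10)·(7/13) = -4.

-4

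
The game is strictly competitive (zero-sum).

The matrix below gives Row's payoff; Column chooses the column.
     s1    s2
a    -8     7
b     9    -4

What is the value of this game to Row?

31/28

Row minima are -8 and -4, so Row's maximin is -4; column maxima are 9 and 7, so Column's minimax is 7. These differ, so the equilibrium is in mixed strategies.
Let Row play a with probability p. Column is indifferent when −8p + 9(1−p) = 7p − 4(1−p), giving p = 13/28.
Let Column play s1 with probability q. Row is indifferent when −8q + 7(1−q) = 9q − 4(1−q), giving q = 11/28.
The value is -8·(11/28) + (7)·(17/28) = 31/28.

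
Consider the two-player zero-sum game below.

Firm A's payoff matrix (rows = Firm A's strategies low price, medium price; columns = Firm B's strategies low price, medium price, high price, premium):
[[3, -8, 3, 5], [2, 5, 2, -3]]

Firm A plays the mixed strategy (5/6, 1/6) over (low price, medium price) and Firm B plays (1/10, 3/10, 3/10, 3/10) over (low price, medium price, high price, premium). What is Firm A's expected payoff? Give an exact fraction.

Against (1/10, 3/10, 3/10, 3/10), each row's expected payoff is low price: 3/10; medium price: 7/5.
Taking the (5/6, 1/6)-weighted average: (5/6)·(3/10) + (1/6)·(7/5) = 29/60.

29/60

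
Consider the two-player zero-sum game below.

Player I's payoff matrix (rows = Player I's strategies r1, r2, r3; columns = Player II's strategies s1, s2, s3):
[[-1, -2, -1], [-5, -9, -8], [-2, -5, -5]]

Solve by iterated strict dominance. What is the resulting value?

-2

Row r3 is strictly dominated by row r1 (-1>-2, -2>-5, -1>-5); eliminate r3.
Column s3 is strictly dominated by s2 for Player II (-2<-1, -9<-8); eliminate s3.
Column s1 is strictly dominated by s2 for Player II (-2<-1, -9<-5); eliminate s1.
Row r2 is strictly dominated by row r1 (-2>-9); eliminate r2.
Only (r1, s2) remains, with payoff -2.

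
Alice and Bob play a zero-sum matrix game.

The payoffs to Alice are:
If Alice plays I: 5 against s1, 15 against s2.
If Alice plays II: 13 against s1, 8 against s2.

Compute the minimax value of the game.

31/3

Row minima are 5 and 8, so Alice's maximin is 8; column maxima are 13 and 15, so Bob's minimax is 13. These differ, so the equilibrium is in mixed strategies.
Let Alice play I with probability p. Bob is indifferent when 5p + 13(1−p) = 15p + 8(1−p), giving p = 1/3.
Let Bob play s1 with probability q. Alice is indifferent when 5q + 15(1−q) = 13q + 8(1−q), giving q = 7/15.
The value is 5·(7/15) + (15)·(8/15) = 31/3.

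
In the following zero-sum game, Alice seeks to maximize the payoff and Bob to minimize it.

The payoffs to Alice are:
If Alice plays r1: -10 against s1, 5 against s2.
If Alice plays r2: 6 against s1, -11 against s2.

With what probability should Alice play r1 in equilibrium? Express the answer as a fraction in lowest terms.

17/32

Row minima are -10 and -11, so Alice's maximin is -10; column maxima are 6 and 5, so Bob's minimax is 5. These differ, so the equilibrium is in mixed strategies.
Let Alice play r1 with probability p. Bob is indifferent when −10p + 6(1−p) = 5p − 11(1−p), giving p = 17/32.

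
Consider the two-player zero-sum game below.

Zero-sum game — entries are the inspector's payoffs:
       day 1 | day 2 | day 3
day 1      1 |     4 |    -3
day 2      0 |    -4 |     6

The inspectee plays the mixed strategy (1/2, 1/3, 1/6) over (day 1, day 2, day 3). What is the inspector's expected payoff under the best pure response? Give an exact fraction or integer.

4/3

day 1: (1)·(1/2) + (4)·(1/3) + (-3)·(1/6) = 4/3.
day 2: (0)·(1/2) + (-4)·(1/3) + (6)·(1/6) = -1/3.
The best pure response is day 1 with expected payoff 4/3.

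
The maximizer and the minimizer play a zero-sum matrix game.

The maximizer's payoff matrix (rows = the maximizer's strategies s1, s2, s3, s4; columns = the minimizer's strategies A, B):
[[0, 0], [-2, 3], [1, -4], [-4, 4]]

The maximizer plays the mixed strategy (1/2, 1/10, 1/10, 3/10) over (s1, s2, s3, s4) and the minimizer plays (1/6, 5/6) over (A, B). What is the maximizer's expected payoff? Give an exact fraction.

7/10

Against (1/6, 5/6), each row's expected payoff is s1: 0; s2: 13/6; s3: -19/6; s4: 8/3.
Taking the (1/2, 1/10, 1/10, 3/10)-weighted average: (1/2)·(0) + (1/10)·(13/6) + (1/10)·(-19/6) + (3/10)·(8/3) = 7/10.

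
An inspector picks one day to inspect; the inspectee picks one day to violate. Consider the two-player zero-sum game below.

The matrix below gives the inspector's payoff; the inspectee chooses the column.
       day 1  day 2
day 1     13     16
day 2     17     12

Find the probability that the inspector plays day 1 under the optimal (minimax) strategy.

5/8

Row minima are 13 and 12, so the inspector's maximin is 13; column maxima are 17 and 16, so the inspectee's minimax is 16. These differ, so the equilibrium is in mixed strategies.
Let the inspector play day 1 with probability p. The inspectee is indifferent when 13p + 17(1−p) = 16p + 12(1−p), giving p = 5/8.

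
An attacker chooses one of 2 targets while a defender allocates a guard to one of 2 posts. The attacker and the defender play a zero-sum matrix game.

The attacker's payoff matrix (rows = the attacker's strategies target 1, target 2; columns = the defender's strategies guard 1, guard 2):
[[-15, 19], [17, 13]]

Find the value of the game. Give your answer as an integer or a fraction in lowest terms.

259/19

Row minima are -15 and 13, so the attacker's maximin is 13; column maxima are 17 and 19, so the defender's minimax is 17. These differ, so the equilibrium is in mixed strategies.
Let the attacker play target 1 with probability p. The defender is indifferent when −15p + 17(1−p) = 19p + 13(1−p), giving p = 2/19.
Let the defender play guard 1 with probability q. The attacker is indifferent when −15q + 19(1−q) = 17q + 13(1−q), giving q = 3/19.
The value is -15·(3/19) + (19)·(16/19) = 259/19.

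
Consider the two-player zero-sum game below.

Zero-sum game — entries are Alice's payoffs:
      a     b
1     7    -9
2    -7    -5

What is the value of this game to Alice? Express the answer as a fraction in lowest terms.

Row minima are -9 and -7, so Alice's maximin is -7; column maxima are 7 and -5, so Bob's minimax is -5. These differ, so the equilibrium is in mixed strategies.
Let Alice play 1 with probability p. Bob is indifferent when 7p − 7(1−p) = −9p − 5(1−p), giving p = 1/9.
Let Bob play a with probability q. Alice is indifferent when 7q − 9(1−q) = −7q − 5(1−q), giving q = 2/9.
The value is 7·(2/9) + (-9)·(7/9) = -49/9.

-49/9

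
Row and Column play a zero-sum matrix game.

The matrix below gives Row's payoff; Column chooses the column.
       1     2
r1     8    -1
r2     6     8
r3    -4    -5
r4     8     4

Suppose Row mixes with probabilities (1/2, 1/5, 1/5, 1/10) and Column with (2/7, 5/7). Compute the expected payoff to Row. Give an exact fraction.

Against (2/7, 5/7), each row's expected payoff is r1: 11/7; r2: 52/7; r3: -33/7; r4: 36/7.
Taking the (1/2, 1/5, 1/5, 1/10)-weighted average: (1/2)·(11/7) + (1/5)·(52/7) + (1/5)·(-33/7) + (1/10)·(36/7) = 129/70.

129/70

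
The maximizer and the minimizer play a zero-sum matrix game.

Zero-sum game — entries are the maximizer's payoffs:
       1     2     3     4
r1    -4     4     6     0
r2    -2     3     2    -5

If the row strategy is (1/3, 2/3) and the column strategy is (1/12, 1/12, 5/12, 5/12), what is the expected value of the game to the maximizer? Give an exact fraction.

1/18

Against (1/12, 1/12, 5/12, 5/12), each row's expected payoff is r1: 5/2; r2: -7/6.
Taking the (1/3, 2/3)-weighted average: (1/3)·(5/2) + (2/3)·(-7/6) = 1/18.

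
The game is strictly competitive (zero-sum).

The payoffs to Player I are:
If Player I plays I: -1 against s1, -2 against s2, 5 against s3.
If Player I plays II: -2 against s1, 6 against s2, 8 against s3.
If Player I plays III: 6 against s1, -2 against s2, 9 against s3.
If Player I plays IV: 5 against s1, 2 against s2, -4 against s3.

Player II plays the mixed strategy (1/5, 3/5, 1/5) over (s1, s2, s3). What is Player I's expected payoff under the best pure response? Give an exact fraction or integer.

24/5

I: (-1)·(1/5) + (-2)·(3/5) + (5)·(1/5) = -2/5.
II: (-2)·(1/5) + (6)·(3/5) + (8)·(1/5) = 24/5.
III: (6)·(1/5) + (-2)·(3/5) + (9)·(1/5) = 9/5.
IV: (5)·(1/5) + (2)·(3/5) + (-4)·(1/5) = 7/5.
The best pure response is II with expected payoff 24/5.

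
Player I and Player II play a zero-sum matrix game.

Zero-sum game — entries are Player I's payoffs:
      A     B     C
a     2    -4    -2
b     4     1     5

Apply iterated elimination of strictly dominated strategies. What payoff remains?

1

Row a is strictly dominated by row b (4>2, 1>-4, 5>-2); eliminate a.
Column A is strictly dominated by B for Player II (1<4); eliminate A.
Column C is strictly dominated by B for Player II (1<5); eliminate C.
Only (b, B) remains, with payoff 1.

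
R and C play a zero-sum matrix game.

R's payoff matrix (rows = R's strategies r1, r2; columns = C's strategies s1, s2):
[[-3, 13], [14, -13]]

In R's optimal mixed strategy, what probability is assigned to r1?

27/43

Row minima are -3 and -13, so R's maximin is -3; column maxima are 14 and 13, so C's minimax is 13. These differ, so the equilibrium is in mixed strategies.
Let R play r1 with probability p. C is indifferent when −3p + 14(1−p) = 13p − 13(1−p), giving p = 27/43.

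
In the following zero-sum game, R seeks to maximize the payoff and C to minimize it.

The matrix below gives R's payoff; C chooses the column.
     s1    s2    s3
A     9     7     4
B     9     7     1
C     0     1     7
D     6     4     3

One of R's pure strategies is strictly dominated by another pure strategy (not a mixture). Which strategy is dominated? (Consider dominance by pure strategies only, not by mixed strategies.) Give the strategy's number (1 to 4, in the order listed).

4

Compare D with A: 9 > 6, 7 > 4, 4 > 3.
So A strictly dominates D for R; D is strictly dominated.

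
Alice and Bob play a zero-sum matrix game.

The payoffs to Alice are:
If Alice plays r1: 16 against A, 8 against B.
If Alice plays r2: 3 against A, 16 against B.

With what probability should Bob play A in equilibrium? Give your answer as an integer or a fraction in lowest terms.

Row minima are 8 and 3, so Alice's maximin is 8; column maxima are 16 and 16, so Bob's minimax is 16. These differ, so the equilibrium is in mixed strategies.
Let Bob play A with probability q. Alice is indifferent when 16q + 8(1−q) = 3q + 16(1−q), giving q = 8/21.

8/21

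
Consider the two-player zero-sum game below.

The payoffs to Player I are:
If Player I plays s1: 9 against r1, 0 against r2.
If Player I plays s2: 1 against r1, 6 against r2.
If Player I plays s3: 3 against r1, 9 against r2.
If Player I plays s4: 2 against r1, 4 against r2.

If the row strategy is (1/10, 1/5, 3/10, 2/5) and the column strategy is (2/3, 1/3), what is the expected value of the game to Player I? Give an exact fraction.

37/10

Against (2/3, 1/3), each row's expected payoff is s1: 6; s2: 8/3; s3: 5; s4: 8/3.
Taking the (1/10, 1/5, 3/10, 2/5)-weighted average: (1/10)·(6) + (1/5)·(8/3) + (3/10)·(5) + (2/5)·(8/3) = 37/10.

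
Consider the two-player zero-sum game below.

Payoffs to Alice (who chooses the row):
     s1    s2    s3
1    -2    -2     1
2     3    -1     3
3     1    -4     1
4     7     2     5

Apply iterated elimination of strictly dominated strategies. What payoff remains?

2

Column s3 is strictly dominated by s2 for Bob (-2<1, -1<3, -4<1, 2<5); eliminate s3.
Row 1 is strictly dominated by row 2 (3>-2, -1>-2); eliminate 1.
Row 2 is strictly dominated by row 4 (7>3, 2>-1); eliminate 2.
Column s1 is strictly dominated by s2 for Bob (-4<1, 2<7); eliminate s1.
Row 3 is strictly dominated by row 4 (2>-4); eliminate 3.
Only (4, s2) remains, with payoff 2.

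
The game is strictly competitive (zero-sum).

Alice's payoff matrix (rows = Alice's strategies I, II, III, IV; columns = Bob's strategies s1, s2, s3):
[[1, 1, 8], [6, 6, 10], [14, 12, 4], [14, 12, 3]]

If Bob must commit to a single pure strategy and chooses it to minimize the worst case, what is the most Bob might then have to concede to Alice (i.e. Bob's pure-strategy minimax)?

The worst case (largest entry) in each column is s1: 14, s2: 12, s3: 10.
The best (smallest) of these is 10.

10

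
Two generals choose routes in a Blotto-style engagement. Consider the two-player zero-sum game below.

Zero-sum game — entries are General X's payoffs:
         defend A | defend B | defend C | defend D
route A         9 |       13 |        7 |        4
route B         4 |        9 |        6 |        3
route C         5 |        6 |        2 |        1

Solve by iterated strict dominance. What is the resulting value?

4

Row route B is strictly dominated by row route A (9>4, 13>9, 7>6, 4>3); eliminate route B.
Column defend A is strictly dominated by defend C for General Y (7<9, 2<5); eliminate defend A.
Column defend C is strictly dominated by defend D for General Y (4<7, 1<2); eliminate defend C.
Column defend B is strictly dominated by defend D for General Y (4<13, 1<6); eliminate defend B.
Row route C is strictly dominated by row route A (4>1); eliminate route C.
Only (route A, defend D) remains, with payoff 4.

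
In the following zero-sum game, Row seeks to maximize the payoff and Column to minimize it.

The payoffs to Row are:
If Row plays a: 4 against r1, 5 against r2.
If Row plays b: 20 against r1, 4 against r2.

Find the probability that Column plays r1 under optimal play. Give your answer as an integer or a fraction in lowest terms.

Row minima are 4 and 4, so Row's maximin is 4; column maxima are 20 and 5, so Column's minimax is 5. These differ, so the equilibrium is in mixed strategies.
Let Column play r1 with probability q. Row is indifferent when 4q + 5(1−q) = 20q + 4(1−q), giving q = 1/17.

1/17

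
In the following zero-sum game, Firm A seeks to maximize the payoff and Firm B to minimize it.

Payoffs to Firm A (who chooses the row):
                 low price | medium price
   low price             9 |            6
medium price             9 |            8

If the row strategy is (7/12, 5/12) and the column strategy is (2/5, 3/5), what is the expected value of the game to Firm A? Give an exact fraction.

Against (2/5, 3/5), each row's expected payoff is low price: 36/5; medium price: 42/5.
Taking the (7/12, 5/12)-weighted average: (7/12)·(36/5) + (5/12)·(42/5) = 77/10.

77/10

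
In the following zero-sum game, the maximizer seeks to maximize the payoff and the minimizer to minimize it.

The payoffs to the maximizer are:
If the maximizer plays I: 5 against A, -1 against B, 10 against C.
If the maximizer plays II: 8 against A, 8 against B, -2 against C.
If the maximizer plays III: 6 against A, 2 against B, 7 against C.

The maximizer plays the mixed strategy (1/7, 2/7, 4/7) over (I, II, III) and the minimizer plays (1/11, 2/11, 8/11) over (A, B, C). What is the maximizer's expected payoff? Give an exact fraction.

Against (1/11, 2/11, 8/11), each row's expected payoff is I: 83/11; II: 8/11; III: 6.
Taking the (1/7, 2/7, 4/7)-weighted average: (1/7)·(83/11) + (2/7)·(8/11) + (4/7)·(6) = 33/7.

33/7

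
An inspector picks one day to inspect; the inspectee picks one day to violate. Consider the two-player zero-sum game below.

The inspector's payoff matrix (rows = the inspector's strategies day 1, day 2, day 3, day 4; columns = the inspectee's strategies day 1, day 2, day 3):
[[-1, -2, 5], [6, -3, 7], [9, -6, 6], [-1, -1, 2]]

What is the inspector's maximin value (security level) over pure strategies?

The worst-case payoff for each row is day 1: -2, day 2: -3, day 3: -6, day 4: -1.
The best of these is -1.

-1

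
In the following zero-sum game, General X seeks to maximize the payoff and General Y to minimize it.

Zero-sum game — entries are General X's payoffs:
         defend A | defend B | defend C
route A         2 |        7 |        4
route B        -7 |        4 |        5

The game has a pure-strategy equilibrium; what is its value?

Row minima: 2, -7 → General X's maximin is 2.
Column maxima: 2, 7, 5 → General Y's minimax is 2.
They coincide at (route A, defend A), so the value is 2.

2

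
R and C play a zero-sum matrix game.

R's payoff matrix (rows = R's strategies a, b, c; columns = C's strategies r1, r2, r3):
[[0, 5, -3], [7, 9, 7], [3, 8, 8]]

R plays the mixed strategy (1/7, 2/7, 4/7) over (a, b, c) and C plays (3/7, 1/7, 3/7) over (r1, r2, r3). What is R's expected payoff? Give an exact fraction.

262/49

Against (3/7, 1/7, 3/7), each row's expected payoff is a: -4/7; b: 51/7; c: 41/7.
Taking the (1/7, 2/7, 4/7)-weighted average: (1/7)·(-4/7) + (2/7)·(51/7) + (4/7)·(41/7) = 262/49.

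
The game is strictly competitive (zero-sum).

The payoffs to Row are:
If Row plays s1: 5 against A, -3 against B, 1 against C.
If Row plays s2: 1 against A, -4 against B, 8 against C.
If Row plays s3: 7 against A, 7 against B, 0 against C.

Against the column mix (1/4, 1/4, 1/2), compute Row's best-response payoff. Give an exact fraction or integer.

7/2

s1: (5)·(1/4) + (-3)·(1/4) + (1)·(1/2) = 1.
s2: (1)·(1/4) + (-4)·(1/4) + (8)·(1/2) = 13/4.
s3: (7)·(1/4) + (7)·(1/4) + (0)·(1/2) = 7/2.
The best pure response is s3 with expected payoff 7/2.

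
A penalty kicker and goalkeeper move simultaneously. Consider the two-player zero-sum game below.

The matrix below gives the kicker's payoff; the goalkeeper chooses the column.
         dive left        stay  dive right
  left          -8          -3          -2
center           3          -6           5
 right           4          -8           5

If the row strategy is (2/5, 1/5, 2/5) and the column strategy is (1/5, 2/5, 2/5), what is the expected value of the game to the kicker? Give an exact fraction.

Against (1/5, 2/5, 2/5), each row's expected payoff is left: -18/5; center: 1/5; right: -2/5.
Taking the (2/5, 1/5, 2/5)-weighted average: (2/5)·(-18/5) + (1/5)·(1/5) + (2/5)·(-2/5) = -39/25.

-39/25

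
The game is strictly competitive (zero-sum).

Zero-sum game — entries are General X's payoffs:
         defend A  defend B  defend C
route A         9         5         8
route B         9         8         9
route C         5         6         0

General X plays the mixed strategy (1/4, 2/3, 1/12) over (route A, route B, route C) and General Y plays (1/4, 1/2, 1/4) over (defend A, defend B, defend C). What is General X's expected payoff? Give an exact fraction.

185/24

Against (1/4, 1/2, 1/4), each row's expected payoff is route A: 27/4; route B: 17/2; route C: 17/4.
Taking the (1/4, 2/3, 1/12)-weighted average: (1/4)·(27/4) + (2/3)·(17/2) + (1/12)·(17/4) = 185/24.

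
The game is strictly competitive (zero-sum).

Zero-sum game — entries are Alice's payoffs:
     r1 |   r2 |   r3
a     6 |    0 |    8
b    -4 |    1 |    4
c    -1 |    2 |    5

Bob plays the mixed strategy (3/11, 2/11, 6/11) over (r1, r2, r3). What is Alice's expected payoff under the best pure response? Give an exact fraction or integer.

a: (6)·(3/11) + (0)·(2/11) + (8)·(6/11) = 6.
b: (-4)·(3/11) + (1)·(2/11) + (4)·(6/11) = 14/11.
c: (-1)·(3/11) + (2)·(2/11) + (5)·(6/11) = 31/11.
The best pure response is a with expected payoff 6.

6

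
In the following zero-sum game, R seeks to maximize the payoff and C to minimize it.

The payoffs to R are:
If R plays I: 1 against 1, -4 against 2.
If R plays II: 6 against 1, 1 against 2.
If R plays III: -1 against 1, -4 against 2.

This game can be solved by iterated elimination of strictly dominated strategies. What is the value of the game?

1

Row I is strictly dominated by row II (6>1, 1>-4); eliminate I.
Column 1 is strictly dominated by 2 for C (1<6, -4<-1); eliminate 1.
Row III is strictly dominated by row II (1>-4); eliminate III.
Only (II, 2) remains, with payoff 1.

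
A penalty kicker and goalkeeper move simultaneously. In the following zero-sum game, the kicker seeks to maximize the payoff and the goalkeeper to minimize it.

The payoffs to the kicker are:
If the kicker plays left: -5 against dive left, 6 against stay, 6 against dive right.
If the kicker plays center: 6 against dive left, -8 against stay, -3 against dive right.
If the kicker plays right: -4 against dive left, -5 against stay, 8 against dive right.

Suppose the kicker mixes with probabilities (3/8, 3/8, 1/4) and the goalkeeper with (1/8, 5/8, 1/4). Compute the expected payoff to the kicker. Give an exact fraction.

-35/64

Against (1/8, 5/8, 1/4), each row's expected payoff is left: 37/8; center: -5; right: -13/8.
Taking the (3/8, 3/8, 1/4)-weighted average: (3/8)·(37/8) + (3/8)·(-5) + (1/4)·(-13/8) = -35/64.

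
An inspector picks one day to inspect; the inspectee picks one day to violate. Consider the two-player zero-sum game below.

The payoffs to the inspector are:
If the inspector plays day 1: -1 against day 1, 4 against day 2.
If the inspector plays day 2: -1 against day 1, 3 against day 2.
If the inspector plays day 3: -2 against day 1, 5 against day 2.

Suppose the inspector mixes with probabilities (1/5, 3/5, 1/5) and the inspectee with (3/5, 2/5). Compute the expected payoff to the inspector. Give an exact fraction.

18/25

Against (3/5, 2/5), each row's expected payoff is day 1: 1; day 2: 3/5; day 3: 4/5.
Taking the (1/5, 3/5, 1/5)-weighted average: (1/5)·(1) + (3/5)·(3/5) + (1/5)·(4/5) = 18/25.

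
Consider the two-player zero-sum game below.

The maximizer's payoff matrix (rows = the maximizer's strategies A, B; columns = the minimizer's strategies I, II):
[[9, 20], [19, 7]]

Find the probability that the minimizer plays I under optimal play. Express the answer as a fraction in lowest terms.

13/23

Row minima are 9 and 7, so the maximizer's maximin is 9; column maxima are 19 and 20, so the minimizer's minimax is 19. These differ, so the equilibrium is in mixed strategies.
Let the minimizer play I with probability q. The maximizer is indifferent when 9q + 20(1−q) = 19q + 7(1−q), giving q = 13/23.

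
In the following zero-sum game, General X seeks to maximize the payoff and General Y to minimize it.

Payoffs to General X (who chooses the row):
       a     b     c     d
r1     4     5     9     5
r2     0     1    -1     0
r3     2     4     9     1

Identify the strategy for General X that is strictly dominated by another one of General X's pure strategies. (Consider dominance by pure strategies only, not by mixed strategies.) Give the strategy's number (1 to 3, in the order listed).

2

Compare r2 with r1: 4 > 0, 5 > 1, 9 > -1, 5 > 0.
So r1 strictly dominates r2 for General X; r2 is strictly dominated.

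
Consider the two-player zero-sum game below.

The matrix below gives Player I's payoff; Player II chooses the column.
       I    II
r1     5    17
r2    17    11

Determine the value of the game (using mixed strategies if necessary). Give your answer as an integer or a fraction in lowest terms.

13

Row minima are 5 and 11, so Player I's maximin is 11; column maxima are 17 and 17, so Player II's minimax is 17. These differ, so the equilibrium is in mixed strategies.
Let Player I play r1 with probability p. Player II is indifferent when 5p + 17(1−p) = 17p + 11(1−p), giving p = 1/3.
Let Player II play I with probability q. Player I is indifferent when 5q + 17(1−q) = 17q + 11(1−q), giving q = 1/3.
The value is 5·(1/3) + (17)·(2/3) = 13.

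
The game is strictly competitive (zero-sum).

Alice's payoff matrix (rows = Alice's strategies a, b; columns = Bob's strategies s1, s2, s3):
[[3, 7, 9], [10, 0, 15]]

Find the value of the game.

5

Column s3 is strictly dominated by s1 for Bob (it gives Alice more in every row).
The remaining 2×2 game on (a, b) × (s1, s2) has no saddle point. Let Alice play a with probability p; indifference gives 3p + 10(1−p) = 7p, so p = 5/7.
Similarly Bob's optimal q on s1 is 1/2, and the value is 3·(1/2) + (7)·(1/2) = 5.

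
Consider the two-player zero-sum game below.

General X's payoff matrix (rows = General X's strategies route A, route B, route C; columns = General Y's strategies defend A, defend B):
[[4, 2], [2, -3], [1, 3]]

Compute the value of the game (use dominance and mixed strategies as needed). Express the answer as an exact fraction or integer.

Row route B is strictly dominated by row route A, so General X never plays it.
The remaining 2×2 game on (route A, route C) × (defend A, defend B) has no saddle point. Let General X play route A with probability p; indifference gives 4p + (1−p) = 2p + 3(1−p), so p = 1/2.
Similarly General Y's optimal q on defend A is 1/4, and the value is 4·(1/4) + (2)·(3/4) = 5/2.

5/2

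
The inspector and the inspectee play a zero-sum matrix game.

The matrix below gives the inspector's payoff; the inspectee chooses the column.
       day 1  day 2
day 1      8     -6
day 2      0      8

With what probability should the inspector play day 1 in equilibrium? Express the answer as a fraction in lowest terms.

4/11

Row minima are -6 and 0, so the inspector's maximin is 0; column maxima are 8 and 8, so the inspectee's minimax is 8. These differ, so the equilibrium is in mixed strategies.
Let the inspector play day 1 with probability p. The inspectee is indifferent when 8p = −6p + 8(1−p), giving p = 4/11.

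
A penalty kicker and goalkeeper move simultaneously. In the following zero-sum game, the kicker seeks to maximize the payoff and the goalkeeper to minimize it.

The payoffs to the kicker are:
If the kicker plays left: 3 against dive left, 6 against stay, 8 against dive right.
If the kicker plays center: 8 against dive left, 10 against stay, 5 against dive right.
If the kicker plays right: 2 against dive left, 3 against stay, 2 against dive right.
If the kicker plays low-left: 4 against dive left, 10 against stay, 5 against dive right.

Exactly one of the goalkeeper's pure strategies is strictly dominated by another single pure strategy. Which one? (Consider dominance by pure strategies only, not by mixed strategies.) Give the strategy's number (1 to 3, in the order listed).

The goalkeeper prefers columns that give the kicker less. Compare stay with dive left: 3 < 6, 8 < 10, 2 < 3, 4 < 10.
So dive left strictly dominates stay for the goalkeeper; stay is strictly dominated.

2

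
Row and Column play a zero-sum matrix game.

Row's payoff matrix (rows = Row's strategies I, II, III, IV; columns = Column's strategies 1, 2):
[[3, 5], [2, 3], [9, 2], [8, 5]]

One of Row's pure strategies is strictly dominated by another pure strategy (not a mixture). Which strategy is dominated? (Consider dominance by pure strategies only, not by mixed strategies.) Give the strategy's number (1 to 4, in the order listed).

Compare II with I: 3 > 2, 5 > 3.
So I strictly dominates II for Row; II is strictly dominated.

2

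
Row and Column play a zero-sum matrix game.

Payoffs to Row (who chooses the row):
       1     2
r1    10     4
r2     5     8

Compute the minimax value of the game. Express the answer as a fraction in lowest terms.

Row minima are 4 and 5, so Row's maximin is 5; column maxima are 10 and 8, so Column's minimax is 8. These differ, so the equilibrium is in mixed strategies.
Let Row play r1 with probability p. Column is indifferent when 10p + 5(1−p) = 4p + 8(1−p), giving p = 1/3.
Let Column play 1 with probability q. Row is indifferent when 10q + 4(1−q) = 5q + 8(1−q), giving q = 4/9.
The value is 10·(4/9) + (4)·(5/9) = 20/3.

20/3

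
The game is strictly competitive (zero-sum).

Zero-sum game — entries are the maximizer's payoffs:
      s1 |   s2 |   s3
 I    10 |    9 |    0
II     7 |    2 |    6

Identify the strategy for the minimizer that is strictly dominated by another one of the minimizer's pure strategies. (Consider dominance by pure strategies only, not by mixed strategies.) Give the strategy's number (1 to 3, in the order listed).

The minimizer prefers columns that give the maximizer less. Compare s1 with s2: 9 < 10, 2 < 7.
So s2 strictly dominates s1 for the minimizer; s1 is strictly dominated.

1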